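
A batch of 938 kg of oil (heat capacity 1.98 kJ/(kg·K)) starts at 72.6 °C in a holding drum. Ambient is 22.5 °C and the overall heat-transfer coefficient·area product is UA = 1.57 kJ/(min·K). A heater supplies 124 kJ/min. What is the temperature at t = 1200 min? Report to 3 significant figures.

91.0 °C

Lumped-capacitance energy balance: M c_p dT/dt = UA(T_amb − T) + Q̇.
dT/dt = (T_ss − T)/τ with T_ss = T_amb + Q̇/UA = 22.5 + 124/1.57 = 101.48 °C, τ = M c_p/UA = 938·1.98/1.57 = 1183.0 min.
T approaches T_ss exponentially: T(t) = T_ss + (T₀ − T_ss) e^(−t/τ).
T(1200) = 101.48 + (-28.881)·0.36262 = 91.008 °C.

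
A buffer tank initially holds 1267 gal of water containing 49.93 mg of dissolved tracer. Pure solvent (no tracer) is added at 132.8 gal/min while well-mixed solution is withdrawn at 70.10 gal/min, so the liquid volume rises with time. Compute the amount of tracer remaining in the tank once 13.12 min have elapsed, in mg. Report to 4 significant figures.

28.54 mg

Total volume: dV/dt = Q_in − Q_out = 62.7000 gal/min, so V(t) = 1267 + 62.7000 t and V(13.12) = 2089.62 gal.
No tracer enters, so dm/dt = −Q_out · (m/V).
dm/m = −Q_out dt/(V₀ + 62.7000 t); integrating gives ln(m/m₀) = −(Q_out/(Q_in−Q_out)) ln(V/V₀).
m = m₀ (V₀/V)^(Q_out/(Q_in−Q_out)) = 49.93 × (1267/2089.62)^(1.11802) = 28.5381 mg.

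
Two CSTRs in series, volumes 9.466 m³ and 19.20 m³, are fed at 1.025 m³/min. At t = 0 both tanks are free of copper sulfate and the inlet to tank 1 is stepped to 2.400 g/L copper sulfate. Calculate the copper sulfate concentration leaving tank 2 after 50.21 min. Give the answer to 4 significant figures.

2.086 g/L

Time constants: τᵢ = Vᵢ/Q for each well-mixed tank.
τ₁ = 9.466/1.025 = 9.23512 min; τ₂ = 19.20/1.025 = 18.7317 min.
Solving the cascade with C₁(0)=C₂(0)=0 gives C₂(t) = C_in[1 − (τ₁ e^(−t/τ₁) − τ₂ e^(−t/τ₂))/(τ₁ − τ₂)].
At t = 50.21: e^(−t/τ₁) = 0.00435316, e^(−t/τ₂) = 0.0685301.
C₂ = 2.400·[1 − (9.23512·0.00435316 − 18.7317·0.0685301)/(-9.49659)] = 2.400·0.869060 = 2.08574 g/L.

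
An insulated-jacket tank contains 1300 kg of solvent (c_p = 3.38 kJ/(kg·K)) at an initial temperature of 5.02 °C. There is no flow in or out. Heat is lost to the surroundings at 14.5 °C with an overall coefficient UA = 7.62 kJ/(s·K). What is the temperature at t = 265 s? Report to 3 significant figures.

Heat balance on the well-mixed liquid: M c_p dT/dt = −UA(T − T_amb).
dT/dt = (T_ss − T)/τ with T_ss = T_amb = 14.500 °C, τ = M c_p/UA = 1300·3.38/7.62 = 576.64 s.
T approaches T_ss exponentially: T(t) = T_ss + (T₀ − T_ss) e^(−t/τ).
T(265) = 14.500 + (-9.4800)·0.63156 = 8.5128 °C.

8.51 °C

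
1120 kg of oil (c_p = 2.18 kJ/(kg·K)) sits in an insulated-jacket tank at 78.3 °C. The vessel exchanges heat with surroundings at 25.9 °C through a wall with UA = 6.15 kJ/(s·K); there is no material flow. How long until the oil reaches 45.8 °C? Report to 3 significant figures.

384 s

M c_p dT/dt = −UA(T − T_amb).
τ = M c_p/UA = 397.01 s; T_ss = T_amb = 25.900 °C.
T(t) = T_ss + (T₀ − T_ss)e^(−t/τ); set T = 45.8:
t = −τ ln[(T − T_ss)/(T₀ − T_ss)] = −397.01 · ln(0.37977) = 384.38 s.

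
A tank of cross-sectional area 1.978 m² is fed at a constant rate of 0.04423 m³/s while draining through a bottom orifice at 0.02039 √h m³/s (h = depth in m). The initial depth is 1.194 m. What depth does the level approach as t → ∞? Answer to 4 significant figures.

4.705 m

Volume balance on the tank: A dh/dt = Q_in − 0.02039 √h. At steady state dh/dt = 0:
Q_in = 0.02039 √h_ss ⇒ √h_ss = 0.04423/0.02039 = 2.16920.
h_ss = 2.16920² = 4.70543 m. (Since h₀ = 1.194 m < h_ss, the level will rise toward this value.)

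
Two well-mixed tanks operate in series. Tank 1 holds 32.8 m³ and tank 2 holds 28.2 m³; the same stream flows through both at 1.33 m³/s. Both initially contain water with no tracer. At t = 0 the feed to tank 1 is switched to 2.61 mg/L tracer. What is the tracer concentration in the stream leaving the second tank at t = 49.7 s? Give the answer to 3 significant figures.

Each tank obeys Vᵢ dCᵢ/dt = Q(Cᵢ₋₁ − Cᵢ), so τᵢ = Vᵢ/Q.
τ₁ = 32.8/1.33 = 24.662 s; τ₂ = 28.2/1.33 = 21.203 s.
Solving the cascade with C₁(0)=C₂(0)=0 gives C₂(t) = C_in[1 − (τ₁ e^(−t/τ₁) − τ₂ e^(−t/τ₂))/(τ₁ − τ₂)].
At t = 49.7: e^(−t/τ₁) = 0.13328, e^(−t/τ₂) = 0.095942.
C₂ = 2.61·[1 − (24.662·0.13328 − 21.203·0.095942)/(3.4586)] = 2.61·0.63780 = 1.6647 mg/L.

1.66 mg/L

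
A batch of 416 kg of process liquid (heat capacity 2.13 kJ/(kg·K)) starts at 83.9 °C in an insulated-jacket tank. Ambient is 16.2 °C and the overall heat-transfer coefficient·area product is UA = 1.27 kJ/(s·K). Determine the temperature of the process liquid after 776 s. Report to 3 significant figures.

38.5 °C

Unsteady energy balance on the tank contents: M c_p dT/dt = −UA(T − T_amb).
dT/dt = (T_ss − T)/τ with T_ss = T_amb = 16.200 °C, τ = M c_p/UA = 416·2.13/1.27 = 697.70 s.
Solution: T(t) = T_ss + (T₀ − T_ss) e^(−t/τ).
T(776) = 16.200 + (67.700)·0.32883 = 38.462 °C.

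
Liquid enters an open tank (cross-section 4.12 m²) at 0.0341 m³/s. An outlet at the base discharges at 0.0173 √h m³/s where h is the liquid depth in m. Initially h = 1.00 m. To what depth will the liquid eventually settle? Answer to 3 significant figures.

3.89 m

Level balance: A dh/dt = 0.0341 − 0.0173 √h. Setting dh/dt = 0:
Q_in = 0.0173 √h_ss ⇒ √h_ss = 0.0341/0.0173 = 1.9711.
h_ss = 1.9711² = 3.8852 m. (Since h₀ = 1.00 m < h_ss, the level will rise toward this value.)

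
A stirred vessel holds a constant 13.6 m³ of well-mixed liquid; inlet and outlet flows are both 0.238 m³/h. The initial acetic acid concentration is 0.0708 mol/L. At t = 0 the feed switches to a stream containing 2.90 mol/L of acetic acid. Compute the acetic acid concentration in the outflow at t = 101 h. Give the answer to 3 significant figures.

2.42 mol/L

Transient balance on the dissolved component: V dC/dt = Q(C_in − C).
Rewrite as dC/dt + C/τ = C_in/τ, τ = V/Q = 57.143 h.
Solution: C(t) = C_in + (C₀ − C_in) e^(−t/τ).
C(101) = 2.90 + (0.0708 − 2.90)·e^(−101/57.143) = 2.90 + (-2.8292)·0.17076 = 2.4169 mol/L.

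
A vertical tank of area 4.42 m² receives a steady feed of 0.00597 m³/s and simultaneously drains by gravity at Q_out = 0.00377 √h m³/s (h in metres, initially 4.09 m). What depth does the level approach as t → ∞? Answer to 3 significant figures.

Level balance: A dh/dt = 0.00597 − 0.00377 √h. Setting dh/dt = 0:
Q_in = 0.00377 √h_ss ⇒ √h_ss = 0.00597/0.00377 = 1.5836.
h_ss = 1.5836² = 2.5076 m. (Since h₀ = 4.09 m > h_ss, the level will fall toward this value.)

2.51 m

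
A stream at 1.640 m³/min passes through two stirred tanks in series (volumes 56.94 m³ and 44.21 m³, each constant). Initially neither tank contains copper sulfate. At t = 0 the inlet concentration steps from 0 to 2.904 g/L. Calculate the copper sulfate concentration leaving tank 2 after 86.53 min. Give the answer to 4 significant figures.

2.237 g/L

Time constants: τᵢ = Vᵢ/Q for each well-mixed tank.
τ₁ = 56.94/1.640 = 34.7195 min; τ₂ = 44.21/1.640 = 26.9573 min.
Tank 1: C₁ = C_in(1 − e^(−t/τ₁)). Tank 2 (τ₁ ≠ τ₂): C₂ = C_in[1 − (τ₁ e^(−t/τ₁) − τ₂ e^(−t/τ₂))/(τ₁ − τ₂)].
At t = 86.53: e^(−t/τ₁) = 0.0827229, e^(−t/τ₂) = 0.0403611.
C₂ = 2.904·[1 − (34.7195·0.0827229 − 26.9573·0.0403611)/(7.76220)] = 2.904·0.770159 = 2.23654 g/L.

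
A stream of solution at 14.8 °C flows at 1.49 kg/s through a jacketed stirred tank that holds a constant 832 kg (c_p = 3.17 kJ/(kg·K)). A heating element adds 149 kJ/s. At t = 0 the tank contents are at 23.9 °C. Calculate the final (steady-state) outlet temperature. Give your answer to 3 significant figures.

First-law balance (no shaft work): M c_p dT/dt = ṁ c_p (T_in − T) + 149.
At steady state dT/dt = 0 ⇒ T_ss = T_in + Q̇/(ṁ c_p) = 14.8 + 149/(1.49·3.17) = 46.346 °C.

46.3 °C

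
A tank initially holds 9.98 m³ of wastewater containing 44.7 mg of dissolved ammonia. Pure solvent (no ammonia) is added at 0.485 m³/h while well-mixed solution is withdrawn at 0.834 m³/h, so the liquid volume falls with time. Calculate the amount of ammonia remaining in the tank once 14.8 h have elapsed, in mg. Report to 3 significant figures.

7.83 mg

Let m(t) be the amount of ammonia. Volume: V(t) = V₀ + (Q_in − Q_out) t = 9.98 − 0.34900 t; V(14.8) = 4.8148 m³.
No ammonia enters, so dm/dt = −Q_out · (m/V).
dm/m = −Q_out dt/(V₀ − 0.34900 t); integrating gives ln(m/m₀) = −(Q_out/(Q_in−Q_out)) ln(V/V₀).
m = m₀ (V₀/V)^(Q_out/(Q_in−Q_out)) = 44.7 × (9.98/4.8148)^(-2.3897) = 7.8315 mg.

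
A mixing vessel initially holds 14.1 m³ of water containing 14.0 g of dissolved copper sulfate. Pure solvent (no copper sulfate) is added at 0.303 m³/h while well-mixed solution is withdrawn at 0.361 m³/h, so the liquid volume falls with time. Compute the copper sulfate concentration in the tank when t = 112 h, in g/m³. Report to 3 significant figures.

Let m(t) be the amount of copper sulfate. Volume: V(t) = V₀ + (Q_in − Q_out) t = 14.1 − 0.058000 t; V(112) = 7.6040 m³.
Species balance (pure solvent in): dm/dt = −Q_out · m/V(t).
Separate: dm/m = −Q_out dt/V(t) ⇒ ln(m/m₀) = −(Q_out/(Q_in−Q_out)) ln(V/V₀).
m = m₀ (V₀/V)^(Q_out/(Q_in−Q_out)) = 14.0 × (14.1/7.6040)^(-6.2241) = 0.29989 g.
C = m/V = 0.29989/7.6040 = 0.039438 g/m³.

0.0394 g/m³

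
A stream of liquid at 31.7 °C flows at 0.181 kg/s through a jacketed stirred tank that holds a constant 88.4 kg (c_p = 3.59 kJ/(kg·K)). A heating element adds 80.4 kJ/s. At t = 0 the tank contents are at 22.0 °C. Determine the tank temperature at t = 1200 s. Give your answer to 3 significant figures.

Energy balance: M c_p dT/dt = ṁ c_p (T_in − T) + 80.4.
τ = M/ṁ = 488.40 s; T_ss = T_in + Q̇/(ṁ c_p) = 31.7 + 80.4/(0.181·3.59) = 155.43 °C.
T approaches T_ss exponentially: T(t) = T_ss + (T₀ − T_ss) e^(−t/τ).
T(1200) = 155.43 + (-133.43)·e^(−1200/488.40) = 155.43 + (-133.43)·0.085690 = 144.00 °C.

144 °C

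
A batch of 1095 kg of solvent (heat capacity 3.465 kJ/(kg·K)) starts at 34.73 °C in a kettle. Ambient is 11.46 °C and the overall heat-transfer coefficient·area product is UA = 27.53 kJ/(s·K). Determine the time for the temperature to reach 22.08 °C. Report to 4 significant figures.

108.1 s

Lumped-capacitance energy balance: M c_p dT/dt = UA(T_amb − T).
τ = M c_p/UA = 137.820 s; T_ss = T_amb = 11.4600 °C.
T(t) = T_ss + (T₀ − T_ss)e^(−t/τ); set T = 22.08:
t = −τ ln[(T − T_ss)/(T₀ − T_ss)] = −137.820 · ln(0.456382) = 108.109 s.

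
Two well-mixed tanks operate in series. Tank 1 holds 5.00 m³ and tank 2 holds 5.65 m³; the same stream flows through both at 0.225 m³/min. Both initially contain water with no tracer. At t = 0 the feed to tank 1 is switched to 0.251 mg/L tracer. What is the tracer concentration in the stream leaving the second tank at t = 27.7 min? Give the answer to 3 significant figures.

0.0821 mg/L

Each tank obeys Vᵢ dCᵢ/dt = Q(Cᵢ₋₁ − Cᵢ), so τᵢ = Vᵢ/Q.
τ₁ = 5.00/0.225 = 22.222 min; τ₂ = 5.65/0.225 = 25.111 min.
Tank 1: C₁ = C_in(1 − e^(−t/τ₁)). Tank 2 (τ₁ ≠ τ₂): C₂ = C_in[1 − (τ₁ e^(−t/τ₁) − τ₂ e^(−t/τ₂))/(τ₁ − τ₂)].
At t = 27.7: e^(−t/τ₁) = 0.28751, e^(−t/τ₂) = 0.33184.
C₂ = 0.251·[1 − (22.222·0.28751 − 25.111·0.33184)/(-2.8889)] = 0.251·0.32714 = 0.082112 mg/L.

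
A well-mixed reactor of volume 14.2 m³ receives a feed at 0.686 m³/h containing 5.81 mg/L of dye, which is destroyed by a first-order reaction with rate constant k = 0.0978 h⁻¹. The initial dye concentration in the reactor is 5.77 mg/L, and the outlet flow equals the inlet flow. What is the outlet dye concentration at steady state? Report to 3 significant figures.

1.92 mg/L

Accumulation = in − out − consumed: V dC/dt = Q C_in − Q C − k V C.
At steady state: 0 = Q C_in − (Q + kV) C_ss, so C_ss = Q C_in/(Q + kV).
C_ss = 0.686·5.81/(0.686 + 0.0978·14.2) = 3.9857/2.0748 = 1.9210 mg/L.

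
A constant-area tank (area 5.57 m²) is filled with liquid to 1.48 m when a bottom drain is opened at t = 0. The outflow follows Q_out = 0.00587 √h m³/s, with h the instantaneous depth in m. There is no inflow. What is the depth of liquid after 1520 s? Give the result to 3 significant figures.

Mass balance (ρ constant): A dh/dt = −0.00587 √h.
∫ h^(−1/2) dh = −(0.00587/A) ∫ dt, giving 2√h = 2√h₀ − (0.00587/A) t.
√h = √1.48 − 0.00587·1520/(2·5.57) = 1.2166 − 0.80093 = 0.41562.
h = 0.41562² = 0.17274 m.

0.173 m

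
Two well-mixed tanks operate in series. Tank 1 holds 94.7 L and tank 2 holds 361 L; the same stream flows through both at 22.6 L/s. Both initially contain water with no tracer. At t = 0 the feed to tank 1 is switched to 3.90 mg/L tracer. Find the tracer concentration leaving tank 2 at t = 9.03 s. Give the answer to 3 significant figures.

Species balance on tank i: dCᵢ/dt = (Cᵢ₋₁ − Cᵢ)/τᵢ with τᵢ = Vᵢ/Q.
τ₁ = 94.7/22.6 = 4.1903 s; τ₂ = 361/22.6 = 15.973 s.
Tank 1: C₁ = C_in(1 − e^(−t/τ₁)). Tank 2 (τ₁ ≠ τ₂): C₂ = C_in[1 − (τ₁ e^(−t/τ₁) − τ₂ e^(−t/τ₂))/(τ₁ − τ₂)].
At t = 9.03: e^(−t/τ₁) = 0.11590, e^(−t/τ₂) = 0.56818.
C₂ = 3.90·[1 − (4.1903·0.11590 − 15.973·0.56818)/(-11.783)] = 3.90·0.27098 = 1.0568 mg/L.

1.06 mg/L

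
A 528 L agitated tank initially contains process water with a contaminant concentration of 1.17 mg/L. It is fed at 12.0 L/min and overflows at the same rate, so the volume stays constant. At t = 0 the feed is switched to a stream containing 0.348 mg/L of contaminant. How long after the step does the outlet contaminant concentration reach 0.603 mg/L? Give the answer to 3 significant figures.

Species balance: V dC/dt = Q(C_in − C) ⇒ τ = V/Q = 44.000 min.
C(t) = C_in + (C₀ − C_in) e^(−t/τ). Set C = 0.603 and solve for t:
e^(−t/τ) = (C − C_in)/(C₀ − C_in) = (0.603 − 0.348)/(1.17 − 0.348) = 0.31022
t = −τ ln(…) = 44.000 × 1.1705 = 51.501 min.

51.5 min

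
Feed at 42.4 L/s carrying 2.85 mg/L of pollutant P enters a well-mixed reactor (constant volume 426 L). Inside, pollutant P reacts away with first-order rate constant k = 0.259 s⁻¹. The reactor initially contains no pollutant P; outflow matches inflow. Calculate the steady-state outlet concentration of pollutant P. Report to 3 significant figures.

0.791 mg/L

Species balance: V dC/dt = Q C_in − Q C − k V C.
At steady state: 0 = Q C_in − (Q + kV) C_ss, so C_ss = Q C_in/(Q + kV).
C_ss = 42.4·2.85/(42.4 + 0.259·426) = 120.84/152.73 = 0.79118 mg/L.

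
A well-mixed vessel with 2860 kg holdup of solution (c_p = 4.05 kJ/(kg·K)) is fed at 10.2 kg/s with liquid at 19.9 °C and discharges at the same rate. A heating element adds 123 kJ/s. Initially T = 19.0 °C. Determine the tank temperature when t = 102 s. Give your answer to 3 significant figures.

M c_p dT/dt = ṁ c_p (T_in − T) + Q̇.
Rearrange: dT/dt = (T_ss − T)/τ with τ = M/ṁ = 280.39 s and T_ss = T_in + Q̇/(ṁ c_p) = 22.877 °C.
Solution: T(t) = T_ss + (T₀ − T_ss) e^(−t/τ).
T(102) = 22.877 + (-3.8775)·e^(−102/280.39) = 22.877 + (-3.8775)·0.69505 = 20.182 °C.

20.2 °C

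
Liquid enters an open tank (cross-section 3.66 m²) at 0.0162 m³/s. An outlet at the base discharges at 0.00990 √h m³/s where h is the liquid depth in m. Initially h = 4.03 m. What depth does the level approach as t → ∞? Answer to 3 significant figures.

A dh/dt = Q_in − 0.00990 √h. Steady state requires inflow = outflow:
Q_in = 0.00990 √h_ss ⇒ √h_ss = 0.0162/0.00990 = 1.6364.
h_ss = 1.6364² = 2.6777 m. (Since h₀ = 4.03 m > h_ss, the level will fall toward this value.)

2.68 m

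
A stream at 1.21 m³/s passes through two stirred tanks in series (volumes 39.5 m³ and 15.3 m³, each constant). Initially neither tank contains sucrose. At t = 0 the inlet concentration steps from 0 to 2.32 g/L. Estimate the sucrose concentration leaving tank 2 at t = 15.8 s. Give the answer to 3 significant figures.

0.407 g/L

Species balance on tank i: dCᵢ/dt = (Cᵢ₋₁ − Cᵢ)/τᵢ with τᵢ = Vᵢ/Q.
τ₁ = 39.5/1.21 = 32.645 s; τ₂ = 15.3/1.21 = 12.645 s.
Solving the cascade with C₁(0)=C₂(0)=0 gives C₂(t) = C_in[1 − (τ₁ e^(−t/τ₁) − τ₂ e^(−t/τ₂))/(τ₁ − τ₂)].
At t = 15.8: e^(−t/τ₁) = 0.61631, e^(−t/τ₂) = 0.28664.
C₂ = 2.32·[1 − (32.645·0.61631 − 12.645·0.28664)/(20.000)] = 2.32·0.17525 = 0.40659 g/L.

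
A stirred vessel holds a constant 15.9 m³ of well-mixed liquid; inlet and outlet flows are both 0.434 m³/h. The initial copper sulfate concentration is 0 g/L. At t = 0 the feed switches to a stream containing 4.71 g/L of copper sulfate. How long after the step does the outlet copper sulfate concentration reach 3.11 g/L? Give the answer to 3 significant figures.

39.6 h

Accumulation = in − out for the solute gives V dC/dt = Q(C_in − C), so τ = V/Q = 36.636 h.
C(t) = C_in + (C₀ − C_in) e^(−t/τ). Set C = 3.11 and solve for t:
e^(−t/τ) = (C − C_in)/(C₀ − C_in) = (3.11 − 4.71)/(0 − 4.71) = 0.33970
t = −τ ln(…) = 36.636 × 1.0797 = 39.555 h.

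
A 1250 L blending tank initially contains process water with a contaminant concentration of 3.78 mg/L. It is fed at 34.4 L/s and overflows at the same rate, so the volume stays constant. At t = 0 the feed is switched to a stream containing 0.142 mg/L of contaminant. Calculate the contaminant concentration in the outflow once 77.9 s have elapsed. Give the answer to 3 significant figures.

0.568 mg/L

Transient balance on the dissolved component: V dC/dt = Q(C_in − C).
Time constant τ = V/Q = 1250/34.4 = 36.337 s.
This is linear first-order; C(t) = C_in + (C₀ − C_in) e^(−t/τ).
C(77.9) = 0.142 + (3.78 − 0.142)·e^(−77.9/36.337) = 0.142 + (3.6380)·0.11721 = 0.56840 mg/L.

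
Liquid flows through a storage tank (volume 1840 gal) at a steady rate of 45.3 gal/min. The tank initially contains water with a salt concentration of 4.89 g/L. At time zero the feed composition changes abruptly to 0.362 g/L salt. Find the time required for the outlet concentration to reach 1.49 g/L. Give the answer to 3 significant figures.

Species balance: V dC/dt = Q(C_in − C) ⇒ τ = V/Q = 40.618 min.
C(t) = C_in + (C₀ − C_in) e^(−t/τ). Set C = 1.49 and solve for t:
e^(−t/τ) = (C − C_in)/(C₀ − C_in) = (1.49 − 0.362)/(4.89 − 0.362) = 0.24912
t = −τ ln(…) = 40.618 × 1.3898 = 56.452 min.

56.5 min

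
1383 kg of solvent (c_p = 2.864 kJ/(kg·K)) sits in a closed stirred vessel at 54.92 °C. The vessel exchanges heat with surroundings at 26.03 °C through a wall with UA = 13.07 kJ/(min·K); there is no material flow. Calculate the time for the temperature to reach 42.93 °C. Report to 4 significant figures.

162.5 min

Heat balance on the well-mixed liquid: M c_p dT/dt = −UA(T − T_amb).
τ = M c_p/UA = 303.054 min; T_ss = T_amb = 26.0300 °C.
T(t) = T_ss + (T₀ − T_ss)e^(−t/τ); set T = 42.93:
t = −τ ln[(T − T_ss)/(T₀ − T_ss)] = −303.054 · ln(0.584978) = 162.492 min.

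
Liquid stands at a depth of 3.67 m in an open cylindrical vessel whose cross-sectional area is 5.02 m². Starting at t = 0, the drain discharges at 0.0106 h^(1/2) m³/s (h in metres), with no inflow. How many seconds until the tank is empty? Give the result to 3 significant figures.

1810 s

With no inflow, A dh/dt = −0.0106 √h.
This is separable: 2 d(√h)/dt = −0.0106/A, so √h = √h₀ − (0.0106/(2A)) t.
Tank is empty when √h = 0: t_empty = 2A√h₀/0.0106.
t_empty = 2·5.02·√3.67/0.0106 = 10.040·1.9157/0.0106 = 1814.5 s.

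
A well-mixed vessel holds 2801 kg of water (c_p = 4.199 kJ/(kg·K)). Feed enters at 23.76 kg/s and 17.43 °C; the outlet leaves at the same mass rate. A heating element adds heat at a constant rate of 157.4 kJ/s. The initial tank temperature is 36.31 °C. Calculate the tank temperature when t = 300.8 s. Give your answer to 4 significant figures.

20.36 °C

Unsteady energy balance on the tank contents: M c_p dT/dt = ṁ c_p (T_in − T) + 157.4.
τ = M/ṁ = 117.887 s; T_ss = T_in + Q̇/(ṁ c_p) = 17.43 + 157.4/(23.76·4.199) = 19.0077 °C.
Integrating: T(t) = T_ss + (T₀ − T_ss) e^(−t/τ).
T(300.8) = 19.0077 + (17.3023)·e^(−300.8/117.887) = 19.0077 + (17.3023)·0.0779575 = 20.3565 °C.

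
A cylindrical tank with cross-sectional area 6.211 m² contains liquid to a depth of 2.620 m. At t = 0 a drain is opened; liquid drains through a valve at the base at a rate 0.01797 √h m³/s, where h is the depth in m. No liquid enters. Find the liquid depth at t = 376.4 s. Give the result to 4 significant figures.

1.154 m

A dh/dt = −Q_out = −0.01797 √h.
This is separable: 2 d(√h)/dt = −0.01797/A, so √h = √h₀ − (0.01797/(2A)) t.
√h = √2.620 − 0.01797·376.4/(2·6.211) = 1.61864 − 0.544510 = 1.07413.
h = 1.07413² = 1.15376 m.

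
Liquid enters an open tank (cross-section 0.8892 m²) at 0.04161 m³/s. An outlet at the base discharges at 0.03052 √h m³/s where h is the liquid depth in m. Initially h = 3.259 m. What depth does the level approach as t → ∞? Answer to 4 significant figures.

1.859 m

Level balance: A dh/dt = 0.04161 − 0.03052 √h. Setting dh/dt = 0:
Q_in = 0.03052 √h_ss ⇒ √h_ss = 0.04161/0.03052 = 1.36337.
h_ss = 1.36337² = 1.85877 m. (Since h₀ = 3.259 m > h_ss, the level will fall toward this value.)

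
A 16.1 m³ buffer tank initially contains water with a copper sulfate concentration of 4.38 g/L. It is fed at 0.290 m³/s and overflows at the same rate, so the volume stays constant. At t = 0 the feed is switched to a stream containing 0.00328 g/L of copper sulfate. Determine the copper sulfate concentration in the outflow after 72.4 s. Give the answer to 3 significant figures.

1.19 g/L

Transient balance on the dissolved component: V dC/dt = Q(C_in − C).
So dC/dt = (C_in − C)/τ with τ = V/Q = 16.1/0.290 = 55.517 s.
C approaches C_in exponentially: C(t) = C_in + (C₀ − C_in) e^(−t/τ).
C(72.4) = 0.00328 + (4.38 − 0.00328)·e^(−72.4/55.517) = 0.00328 + (4.3767)·0.27142 = 1.1912 g/L.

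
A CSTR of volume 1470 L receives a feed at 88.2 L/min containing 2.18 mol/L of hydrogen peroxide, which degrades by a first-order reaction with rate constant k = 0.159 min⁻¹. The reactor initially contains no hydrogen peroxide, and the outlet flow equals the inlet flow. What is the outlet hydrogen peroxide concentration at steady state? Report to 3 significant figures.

0.597 mol/L

Accumulation = in − out − consumed: V dC/dt = Q C_in − Q C − k V C.
At steady state: 0 = Q C_in − (Q + kV) C_ss, so C_ss = Q C_in/(Q + kV).
C_ss = 88.2·2.18/(88.2 + 0.159·1470) = 192.28/321.93 = 0.59726 mol/L.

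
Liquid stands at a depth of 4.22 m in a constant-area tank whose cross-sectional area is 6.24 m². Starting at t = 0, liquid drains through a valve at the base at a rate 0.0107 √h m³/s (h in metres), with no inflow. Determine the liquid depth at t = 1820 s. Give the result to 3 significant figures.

0.244 m

With no inflow, A dh/dt = −0.0107 √h.
This is separable: 2 d(√h)/dt = −0.0107/A, so √h = √h₀ − (0.0107/(2A)) t.
√h = √4.22 − 0.0107·1820/(2·6.24) = 2.0543 − 1.5604 = 0.49385.
h = 0.49385² = 0.24389 m.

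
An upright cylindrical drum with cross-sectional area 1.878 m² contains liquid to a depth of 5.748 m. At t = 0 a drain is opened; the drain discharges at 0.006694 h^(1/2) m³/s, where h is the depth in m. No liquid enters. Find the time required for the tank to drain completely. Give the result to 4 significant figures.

1345 s

With no inflow, A dh/dt = −0.006694 √h.
∫ h^(−1/2) dh = −(0.006694/A) ∫ dt, giving 2√h = 2√h₀ − (0.006694/A) t.
Tank is empty when √h = 0: t_empty = 2A√h₀/0.006694.
t_empty = 2·1.878·√5.748/0.006694 = 3.75600·2.39750/0.006694 = 1345.24 s.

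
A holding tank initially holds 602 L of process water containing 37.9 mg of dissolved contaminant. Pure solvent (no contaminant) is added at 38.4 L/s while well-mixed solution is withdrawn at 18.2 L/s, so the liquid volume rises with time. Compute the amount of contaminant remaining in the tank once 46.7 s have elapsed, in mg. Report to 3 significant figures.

Total volume: dV/dt = Q_in − Q_out = 20.200 L/s, so V(t) = 602 + 20.200 t and V(46.7) = 1545.3 L.
Species balance (pure solvent in): dm/dt = −Q_out · m/V(t).
dm/m = −Q_out dt/(V₀ + 20.200 t); integrating gives ln(m/m₀) = −(Q_out/(Q_in−Q_out)) ln(V/V₀).
m = m₀ (V₀/V)^(Q_out/(Q_in−Q_out)) = 37.9 × (602/1545.3)^(0.90099) = 16.209 mg.

16.2 mg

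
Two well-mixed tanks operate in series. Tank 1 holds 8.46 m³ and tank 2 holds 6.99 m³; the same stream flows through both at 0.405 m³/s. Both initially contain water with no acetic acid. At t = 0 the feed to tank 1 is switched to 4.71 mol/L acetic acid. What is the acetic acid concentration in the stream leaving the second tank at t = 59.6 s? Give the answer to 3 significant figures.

3.86 mol/L

Time constants: τᵢ = Vᵢ/Q for each well-mixed tank.
τ₁ = 8.46/0.405 = 20.889 s; τ₂ = 6.99/0.405 = 17.259 s.
Solving the cascade with C₁(0)=C₂(0)=0 gives C₂(t) = C_in[1 − (τ₁ e^(−t/τ₁) − τ₂ e^(−t/τ₂))/(τ₁ − τ₂)].
At t = 59.6: e^(−t/τ₁) = 0.057660, e^(−t/τ₂) = 0.031644.
C₂ = 4.71·[1 − (20.889·0.057660 − 17.259·0.031644)/(3.6296)] = 4.71·0.81863 = 3.8557 mol/L.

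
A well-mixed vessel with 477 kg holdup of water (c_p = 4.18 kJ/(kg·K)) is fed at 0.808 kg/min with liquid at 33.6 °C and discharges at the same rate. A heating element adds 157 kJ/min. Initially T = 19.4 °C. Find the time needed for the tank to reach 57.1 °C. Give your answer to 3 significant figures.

573 min

M c_p dT/dt = ṁ c_p (T_in − T) + Q̇.
τ = M/ṁ = 590.35 min; T_ss = T_in + Q̇/(ṁ c_p) = 80.085 °C.
T(t) = T_ss + (T₀ − T_ss) e^(−t/τ). Set T = 57.1:
e^(−t/τ) = (57.1 − 80.085)/(19.4 − 80.085) = 0.37876
t = −590.35 · ln(0.37876) = 573.14 min.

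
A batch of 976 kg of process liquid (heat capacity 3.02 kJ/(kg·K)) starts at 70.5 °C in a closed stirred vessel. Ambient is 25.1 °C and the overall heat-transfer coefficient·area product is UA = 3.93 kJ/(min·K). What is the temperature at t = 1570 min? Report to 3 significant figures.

30.7 °C

Lumped-capacitance energy balance: M c_p dT/dt = UA(T_amb − T).
dT/dt = (T_ss − T)/τ with T_ss = T_amb = 25.100 °C, τ = M c_p/UA = 976·3.02/3.93 = 750.01 min.
T approaches T_ss exponentially: T(t) = T_ss + (T₀ − T_ss) e^(−t/τ).
T(1570) = 25.100 + (45.400)·0.12328 = 30.697 °C.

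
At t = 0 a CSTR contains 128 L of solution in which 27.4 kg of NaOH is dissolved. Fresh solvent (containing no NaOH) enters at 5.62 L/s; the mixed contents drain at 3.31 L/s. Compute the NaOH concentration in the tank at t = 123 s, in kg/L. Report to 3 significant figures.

0.0124 kg/L

Let m(t) be the amount of NaOH. Volume: V(t) = V₀ + (Q_in − Q_out) t = 128 + 2.3100 t; V(123) = 412.13 L.
Solute balance: dm/dt = 0 − Q_out C = −Q_out m/V(t).
dm/m = −Q_out dt/(V₀ + 2.3100 t); integrating gives ln(m/m₀) = −(Q_out/(Q_in−Q_out)) ln(V/V₀).
m = m₀ (V₀/V)^(Q_out/(Q_in−Q_out)) = 27.4 × (128/412.13)^(1.4329) = 5.1297 kg.
C = m/V = 5.1297/412.13 = 0.012447 kg/L.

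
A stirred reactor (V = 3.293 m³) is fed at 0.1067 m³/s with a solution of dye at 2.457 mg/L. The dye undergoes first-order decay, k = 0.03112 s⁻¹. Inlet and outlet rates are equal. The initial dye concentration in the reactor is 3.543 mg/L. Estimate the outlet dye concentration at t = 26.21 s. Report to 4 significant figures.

1.687 mg/L

Accumulation = in − out − consumed: V dC/dt = Q C_in − Q C − k V C.
dC/dt = (Q/V) C_in − (Q/V + k) C; effective rate a = Q/V + k = 0.0324021 + 0.03112 = 0.0635221 s⁻¹.
C_ss = Q C_in/(Q + kV) = 1.25329 mg/L; C(t) = C_ss + (C₀ − C_ss) e^(−a t).
C(26.21) = 1.25329 + (2.28971)·e^(−0.0635221·26.21) = 1.25329 + (2.28971)·0.189207 = 1.68652 mg/L.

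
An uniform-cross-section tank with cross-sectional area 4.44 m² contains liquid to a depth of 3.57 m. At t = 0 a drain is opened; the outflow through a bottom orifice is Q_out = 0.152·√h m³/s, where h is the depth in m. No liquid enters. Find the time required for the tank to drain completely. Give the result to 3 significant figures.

A dh/dt = −Q_out = −0.152 √h.
This is separable: 2 d(√h)/dt = −0.152/A, so √h = √h₀ − (0.152/(2A)) t.
Tank is empty when √h = 0: t_empty = 2A√h₀/0.152.
t_empty = 2·4.44·√3.57/0.152 = 8.8800·1.8894/0.152 = 110.38 s.

110 s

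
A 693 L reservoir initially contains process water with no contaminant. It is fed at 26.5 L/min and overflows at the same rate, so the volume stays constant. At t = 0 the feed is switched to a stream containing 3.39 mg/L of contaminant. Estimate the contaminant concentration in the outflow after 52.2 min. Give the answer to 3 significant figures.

2.93 mg/L

Mass balance on the solute (V constant): V dC/dt = Q(C_in − C).
Time constant τ = V/Q = 693/26.5 = 26.151 min.
This is linear first-order; C(t) = C_in + (C₀ − C_in) e^(−t/τ).
C(52.2) = 3.39 + (0 − 3.39)·e^(−52.2/26.151) = 3.39 + (-3.3900)·0.13586 = 2.9294 mg/L.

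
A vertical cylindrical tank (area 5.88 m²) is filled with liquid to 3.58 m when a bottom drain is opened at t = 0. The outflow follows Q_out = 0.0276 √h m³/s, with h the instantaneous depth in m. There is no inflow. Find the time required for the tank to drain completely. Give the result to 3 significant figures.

806 s

With no inflow, A dh/dt = −0.0276 √h.
This is separable: 2 d(√h)/dt = −0.0276/A, so √h = √h₀ − (0.0276/(2A)) t.
Tank is empty when √h = 0: t_empty = 2A√h₀/0.0276.
t_empty = 2·5.88·√3.58/0.0276 = 11.760·1.8921/0.0276 = 806.19 s.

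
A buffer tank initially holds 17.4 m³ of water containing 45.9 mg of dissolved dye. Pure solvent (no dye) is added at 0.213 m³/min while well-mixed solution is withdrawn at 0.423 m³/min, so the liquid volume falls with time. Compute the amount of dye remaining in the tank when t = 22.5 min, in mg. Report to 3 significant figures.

24.2 mg

Total volume: dV/dt = Q_in − Q_out = -0.21000 m³/min, so V(t) = 17.4 − 0.21000 t and V(22.5) = 12.675 m³.
Solute balance: dm/dt = 0 − Q_out C = −Q_out m/V(t).
Separate: dm/m = −Q_out dt/V(t) ⇒ ln(m/m₀) = −(Q_out/(Q_in−Q_out)) ln(V/V₀).
m = m₀ (V₀/V)^(Q_out/(Q_in−Q_out)) = 45.9 × (17.4/12.675)^(-2.0143) = 24.246 mg.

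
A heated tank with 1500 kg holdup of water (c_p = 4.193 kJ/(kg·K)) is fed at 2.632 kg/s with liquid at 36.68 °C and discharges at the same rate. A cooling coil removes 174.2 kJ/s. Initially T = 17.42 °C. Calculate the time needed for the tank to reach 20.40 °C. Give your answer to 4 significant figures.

First-law balance (no shaft work): M c_p dT/dt = ṁ c_p (T_in − T) − 174.2.
τ = M/ṁ = 569.909 s; T_ss = T_in − Q̇/(ṁ c_p) = 20.8953 °C.
T(t) = T_ss + (T₀ − T_ss) e^(−t/τ). Set T = 20.40:
e^(−t/τ) = (20.40 − 20.8953)/(17.42 − 20.8953) = 0.142510
t = −569.909 · ln(0.142510) = 1110.38 s.

1110 s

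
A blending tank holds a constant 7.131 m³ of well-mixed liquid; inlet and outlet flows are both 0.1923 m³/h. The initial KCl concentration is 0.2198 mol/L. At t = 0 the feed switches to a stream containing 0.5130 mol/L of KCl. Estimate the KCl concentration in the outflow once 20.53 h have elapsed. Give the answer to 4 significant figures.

0.3445 mol/L

Unsteady species balance (constant V, well mixed): V dC/dt = Q(C_in − C).
Time constant τ = V/Q = 7.131/0.1923 = 37.0827 h.
Integrating: C(t) = C_in + (C₀ − C_in) e^(−t/τ).
C(20.53) = 0.5130 + (0.2198 − 0.5130)·e^(−20.53/37.0827) = 0.5130 + (-0.293200)·0.574861 = 0.344451 mol/L.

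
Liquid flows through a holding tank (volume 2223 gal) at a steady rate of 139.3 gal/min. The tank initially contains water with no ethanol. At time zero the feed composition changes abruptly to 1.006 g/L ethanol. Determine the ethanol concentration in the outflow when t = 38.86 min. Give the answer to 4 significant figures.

0.9179 g/L

Accumulation = in − out for the solute gives V dC/dt = Q(C_in − C).
So dC/dt = (C_in − C)/τ with τ = V/Q = 2223/139.3 = 15.9584 min.
Solution: C(t) = C_in + (C₀ − C_in) e^(−t/τ).
C(38.86) = 1.006 + (0 − 1.006)·e^(−38.86/15.9584) = 1.006 + (-1.00600)·0.0875901 = 0.917884 g/L.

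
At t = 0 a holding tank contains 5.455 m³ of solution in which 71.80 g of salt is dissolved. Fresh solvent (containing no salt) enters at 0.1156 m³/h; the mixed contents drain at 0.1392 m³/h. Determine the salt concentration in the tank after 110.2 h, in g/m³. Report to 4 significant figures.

0.5514 g/m³

Total volume: dV/dt = Q_in − Q_out = -0.0236000 m³/h, so V(t) = 5.455 − 0.0236000 t and V(110.2) = 2.85428 m³.
Solute balance: dm/dt = 0 − Q_out C = −Q_out m/V(t).
Separate: dm/m = −Q_out dt/V(t) ⇒ ln(m/m₀) = −(Q_out/(Q_in−Q_out)) ln(V/V₀).
m = m₀ (V₀/V)^(Q_out/(Q_in−Q_out)) = 71.80 × (5.455/2.85428)^(-5.89831) = 1.57377 g.
C = m/V = 1.57377/2.85428 = 0.551373 g/m³.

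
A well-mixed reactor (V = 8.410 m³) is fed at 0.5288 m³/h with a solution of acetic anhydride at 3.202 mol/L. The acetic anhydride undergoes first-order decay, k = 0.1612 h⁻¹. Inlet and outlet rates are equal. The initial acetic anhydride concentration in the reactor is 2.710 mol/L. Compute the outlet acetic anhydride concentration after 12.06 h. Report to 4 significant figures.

V dC/dt = Q(C_in − C) − k V C.
dC/dt = (Q/V) C_in − (Q/V + k) C; effective rate a = Q/V + k = 0.0628775 + 0.1612 = 0.224078 h⁻¹.
C_ss = Q C_in/(Q + kV) = 0.898501 mol/L; C(t) = C_ss + (C₀ − C_ss) e^(−a t).
C(12.06) = 0.898501 + (1.81150)·e^(−0.224078·12.06) = 0.898501 + (1.81150)·0.0670461 = 1.01995 mol/L.

1.020 mol/L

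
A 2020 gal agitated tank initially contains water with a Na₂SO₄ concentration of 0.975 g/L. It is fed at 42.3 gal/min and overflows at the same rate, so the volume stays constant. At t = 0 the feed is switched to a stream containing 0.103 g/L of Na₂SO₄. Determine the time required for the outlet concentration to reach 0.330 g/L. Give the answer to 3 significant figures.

Transient balance on the dissolved component: V dC/dt = Q(C_in − C), so τ = V/Q = 47.754 min.
C(t) = C_in + (C₀ − C_in) e^(−t/τ). Set C = 0.330 and solve for t:
e^(−t/τ) = (C − C_in)/(C₀ − C_in) = (0.330 − 0.103)/(0.975 − 0.103) = 0.26032
t = −τ ln(…) = 47.754 × 1.3458 = 64.269 min.

64.3 min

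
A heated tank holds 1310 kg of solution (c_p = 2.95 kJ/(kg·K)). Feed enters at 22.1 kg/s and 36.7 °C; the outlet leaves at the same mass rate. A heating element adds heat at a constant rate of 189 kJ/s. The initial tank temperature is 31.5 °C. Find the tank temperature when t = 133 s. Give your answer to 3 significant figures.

38.7 °C

M c_p dT/dt = ṁ c_p (T_in − T) + Q̇.
τ = M/ṁ = 59.276 s; T_ss = T_in + Q̇/(ṁ c_p) = 36.7 + 189/(22.1·2.95) = 39.599 °C.
Solution: T(t) = T_ss + (T₀ − T_ss) e^(−t/τ).
T(133) = 39.599 + (-8.0990)·e^(−133/59.276) = 39.599 + (-8.0990)·0.10606 = 38.740 °C.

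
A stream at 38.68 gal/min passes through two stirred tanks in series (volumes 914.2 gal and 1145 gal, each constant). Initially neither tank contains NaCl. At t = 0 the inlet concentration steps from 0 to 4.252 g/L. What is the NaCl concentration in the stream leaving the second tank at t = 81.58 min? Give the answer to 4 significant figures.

3.445 g/L

Time constants: τᵢ = Vᵢ/Q for each well-mixed tank.
τ₁ = 914.2/38.68 = 23.6350 min; τ₂ = 1145/38.68 = 29.6019 min.
Solving the cascade with C₁(0)=C₂(0)=0 gives C₂(t) = C_in[1 − (τ₁ e^(−t/τ₁) − τ₂ e^(−t/τ₂))/(τ₁ − τ₂)].
At t = 81.58: e^(−t/τ₁) = 0.0316927, e^(−t/τ₂) = 0.0635513.
C₂ = 4.252·[1 − (23.6350·0.0316927 − 29.6019·0.0635513)/(-5.96691)] = 4.252·0.810257 = 3.44521 g/L.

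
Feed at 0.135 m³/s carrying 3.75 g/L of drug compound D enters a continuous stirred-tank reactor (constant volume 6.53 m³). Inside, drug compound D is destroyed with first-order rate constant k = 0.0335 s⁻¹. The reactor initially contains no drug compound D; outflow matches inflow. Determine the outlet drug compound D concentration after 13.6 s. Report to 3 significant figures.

Species balance: V dC/dt = Q C_in − Q C − k V C.
dC/dt = (Q/V) C_in − (Q/V + k) C; effective rate a = Q/V + k = 0.020674 + 0.0335 = 0.054174 s⁻¹.
C_ss = Q C_in/(Q + kV) = 1.4311 g/L; C(t) = C_ss + (C₀ − C_ss) e^(−a t).
C(13.6) = 1.4311 + (-1.4311)·e^(−0.054174·13.6) = 1.4311 + (-1.4311)·0.47866 = 0.74608 g/L.

0.746 g/L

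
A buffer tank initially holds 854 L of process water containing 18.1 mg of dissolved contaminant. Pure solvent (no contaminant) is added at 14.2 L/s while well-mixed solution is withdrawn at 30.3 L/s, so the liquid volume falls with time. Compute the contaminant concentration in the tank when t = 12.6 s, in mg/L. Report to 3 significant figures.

Let m(t) be the amount of contaminant. Volume: V(t) = V₀ + (Q_in − Q_out) t = 854 − 16.100 t; V(12.6) = 651.14 L.
Species balance (pure solvent in): dm/dt = −Q_out · m/V(t).
Separate: dm/m = −Q_out dt/V(t) ⇒ ln(m/m₀) = −(Q_out/(Q_in−Q_out)) ln(V/V₀).
m = m₀ (V₀/V)^(Q_out/(Q_in−Q_out)) = 18.1 × (854/651.14)^(-1.8820) = 10.865 mg.
C = m/V = 10.865/651.14 = 0.016685 mg/L.

0.0167 mg/L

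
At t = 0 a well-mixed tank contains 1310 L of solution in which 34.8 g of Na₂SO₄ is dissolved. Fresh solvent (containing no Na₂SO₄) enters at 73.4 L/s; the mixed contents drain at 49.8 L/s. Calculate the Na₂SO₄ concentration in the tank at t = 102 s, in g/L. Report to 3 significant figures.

Let m(t) be the amount of Na₂SO₄. Volume: V(t) = V₀ + (Q_in − Q_out) t = 1310 + 23.600 t; V(102) = 3717.2 L.
No Na₂SO₄ enters, so dm/dt = −Q_out · (m/V).
dm/m = −Q_out dt/(V₀ + 23.600 t); integrating gives ln(m/m₀) = −(Q_out/(Q_in−Q_out)) ln(V/V₀).
m = m₀ (V₀/V)^(Q_out/(Q_in−Q_out)) = 34.8 × (1310/3717.2)^(2.1102) = 3.8529 g.
C = m/V = 3.8529/3717.2 = 0.0010365 g/L.

0.00104 g/L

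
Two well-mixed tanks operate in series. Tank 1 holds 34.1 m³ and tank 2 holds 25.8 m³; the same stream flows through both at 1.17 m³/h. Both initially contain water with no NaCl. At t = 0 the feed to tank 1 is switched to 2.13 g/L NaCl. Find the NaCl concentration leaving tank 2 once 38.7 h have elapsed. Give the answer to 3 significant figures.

0.955 g/L

Time constants: τᵢ = Vᵢ/Q for each well-mixed tank.
τ₁ = 34.1/1.17 = 29.145 h; τ₂ = 25.8/1.17 = 22.051 h.
Solving the cascade with C₁(0)=C₂(0)=0 gives C₂(t) = C_in[1 − (τ₁ e^(−t/τ₁) − τ₂ e^(−t/τ₂))/(τ₁ − τ₂)].
At t = 38.7: e^(−t/τ₁) = 0.26505, e^(−t/τ₂) = 0.17291.
C₂ = 2.13·[1 − (29.145·0.26505 − 22.051·0.17291)/(7.0940)] = 2.13·0.44852 = 0.95535 g/L.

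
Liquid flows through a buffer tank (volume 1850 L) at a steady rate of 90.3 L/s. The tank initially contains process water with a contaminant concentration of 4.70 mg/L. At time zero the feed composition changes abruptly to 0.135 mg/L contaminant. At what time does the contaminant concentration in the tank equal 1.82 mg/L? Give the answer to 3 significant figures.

Species balance on the tank: V dC/dt = Q(C_in − C), so τ = V/Q = 20.487 s.
C(t) = C_in + (C₀ − C_in) e^(−t/τ). Set C = 1.82 and solve for t:
e^(−t/τ) = (C − C_in)/(C₀ − C_in) = (1.82 − 0.135)/(4.70 − 0.135) = 0.36911
t = −τ ln(…) = 20.487 × 0.99665 = 20.419 s.

20.4 s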